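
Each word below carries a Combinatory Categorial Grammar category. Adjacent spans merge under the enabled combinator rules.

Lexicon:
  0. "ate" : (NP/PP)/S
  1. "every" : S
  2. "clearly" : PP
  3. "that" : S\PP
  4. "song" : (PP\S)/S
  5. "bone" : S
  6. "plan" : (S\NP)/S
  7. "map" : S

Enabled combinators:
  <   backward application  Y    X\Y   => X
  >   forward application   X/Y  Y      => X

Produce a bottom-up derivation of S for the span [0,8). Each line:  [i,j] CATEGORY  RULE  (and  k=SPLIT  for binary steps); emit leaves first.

[0,1] (NP/PP)/S  lex  "ate"
[1,2] S  lex  "every"
[0,2] NP/PP  >  k=1
[2,3] PP  lex  "clearly"
[3,4] S\PP  lex  "that"
[2,4] S  <  k=3
[4,5] (PP\S)/S  lex  "song"
[5,6] S  lex  "bone"
[4,6] PP\S  >  k=5
[2,6] PP  <  k=4
[0,6] NP  >  k=2
[6,7] (S\NP)/S  lex  "plan"
[7,8] S  lex  "map"
[6,8] S\NP  >  k=7
[0,8] S  <  k=6

[0,8] S   <
  [0,6] NP   >
    [0,2] NP/PP   >
      [0,1] "ate" : (NP/PP)/S
      [1,2] "every" : S
    [2,6] PP   <
      [2,4] S   <
        [2,3] "clearly" : PP
        [3,4] "that" : S\PP
      [4,6] PP\S   >
        [4,5] "song" : (PP\S)/S
        [5,6] "bone" : S
  [6,8] S\NP   >
    [6,7] "plan" : (S\NP)/S
    [7,8] "map" : S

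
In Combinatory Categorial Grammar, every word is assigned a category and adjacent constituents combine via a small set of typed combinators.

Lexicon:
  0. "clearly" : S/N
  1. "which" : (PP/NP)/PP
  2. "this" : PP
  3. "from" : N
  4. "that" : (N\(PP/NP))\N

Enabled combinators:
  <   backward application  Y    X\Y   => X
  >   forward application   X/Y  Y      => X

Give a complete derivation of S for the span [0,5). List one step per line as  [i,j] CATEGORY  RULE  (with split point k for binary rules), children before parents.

[0,5] S   >
  [0,1] "clearly" : S/N
  [1,5] N   <
    [1,3] PP/NP   >
      [1,2] "which" : (PP/NP)/PP
      [2,3] "this" : PP
    [3,5] N\(PP/NP)   <
      [3,4] "from" : N
      [4,5] "that" : (N\(PP/NP))\N

[0,1] S/N  lex  "clearly"
[1,2] (PP/NP)/PP  lex  "which"
[2,3] PP  lex  "this"
[1,3] PP/NP  >  k=2
[3,4] N  lex  "from"
[4,5] (N\(PP/NP))\N  lex  "that"
[3,5] N\(PP/NP)  <  k=4
[1,5] N  <  k=3
[0,5] S  >  k=1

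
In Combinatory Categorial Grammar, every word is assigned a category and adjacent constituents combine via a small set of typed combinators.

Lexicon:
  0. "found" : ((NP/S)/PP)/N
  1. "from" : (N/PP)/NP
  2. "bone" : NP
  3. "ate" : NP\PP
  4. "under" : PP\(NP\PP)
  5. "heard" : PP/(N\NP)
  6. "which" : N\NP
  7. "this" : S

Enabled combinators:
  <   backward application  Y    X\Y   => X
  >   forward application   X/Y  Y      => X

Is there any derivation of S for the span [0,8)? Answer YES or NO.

NO

((NP/S)/PP)/N (N/PP)/NP NP NP\PP PP\(NP\PP) PP/(N\NP) N\NP S
CKY chart[0,8] = {NP}; S ∉ chart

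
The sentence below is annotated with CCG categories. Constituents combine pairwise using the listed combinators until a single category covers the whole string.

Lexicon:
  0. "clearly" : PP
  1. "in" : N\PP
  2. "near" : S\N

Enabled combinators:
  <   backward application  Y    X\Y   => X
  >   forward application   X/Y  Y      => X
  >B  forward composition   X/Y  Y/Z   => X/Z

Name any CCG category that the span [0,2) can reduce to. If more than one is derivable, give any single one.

N

[0,3] S   <
  [0,2] N   <
    [0,1] "clearly" : PP
    [1,2] "in" : N\PP
  [2,3] "near" : S\N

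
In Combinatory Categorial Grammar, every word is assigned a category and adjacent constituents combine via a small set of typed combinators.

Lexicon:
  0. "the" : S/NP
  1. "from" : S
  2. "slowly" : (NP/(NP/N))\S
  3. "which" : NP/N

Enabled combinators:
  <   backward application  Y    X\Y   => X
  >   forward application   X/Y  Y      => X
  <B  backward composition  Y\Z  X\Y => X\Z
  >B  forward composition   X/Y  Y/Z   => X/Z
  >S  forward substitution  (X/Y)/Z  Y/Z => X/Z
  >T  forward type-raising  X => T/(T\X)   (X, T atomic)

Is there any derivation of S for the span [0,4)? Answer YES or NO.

YES

[0,4] S   >
  [0,1] "the" : S/NP
  [1,4] NP   >
    [1,3] NP/(NP/N)   <
      [1,2] "from" : S
      [2,3] "slowly" : (NP/(NP/N))\S
    [3,4] "which" : NP/N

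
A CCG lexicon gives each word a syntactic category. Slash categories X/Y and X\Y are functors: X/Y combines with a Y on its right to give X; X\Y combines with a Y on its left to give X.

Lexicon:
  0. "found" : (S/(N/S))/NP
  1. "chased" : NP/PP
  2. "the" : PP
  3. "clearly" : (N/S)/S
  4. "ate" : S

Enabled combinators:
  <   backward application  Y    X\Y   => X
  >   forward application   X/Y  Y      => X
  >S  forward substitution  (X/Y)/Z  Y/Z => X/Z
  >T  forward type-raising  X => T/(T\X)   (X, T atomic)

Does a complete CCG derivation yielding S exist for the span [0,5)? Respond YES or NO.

[0,5] S   >
  [0,3] S/(N/S)   >
    [0,1] "found" : (S/(N/S))/NP
    [1,3] NP   >
      [1,2] "chased" : NP/PP
      [2,3] "the" : PP
  [3,5] N/S   >
    [3,4] "clearly" : (N/S)/S
    [4,5] "ate" : S

YES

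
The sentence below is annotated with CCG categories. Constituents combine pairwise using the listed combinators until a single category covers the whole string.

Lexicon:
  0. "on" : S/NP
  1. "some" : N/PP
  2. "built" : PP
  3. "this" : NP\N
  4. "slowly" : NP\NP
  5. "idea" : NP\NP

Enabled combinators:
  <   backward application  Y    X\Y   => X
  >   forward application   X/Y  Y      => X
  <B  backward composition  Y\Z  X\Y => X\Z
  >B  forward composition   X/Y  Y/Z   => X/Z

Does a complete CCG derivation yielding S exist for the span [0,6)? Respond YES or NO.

YES

[0,6] S   >
  [0,1] "on" : S/NP
  [1,6] NP   <
    [1,3] N   >
      [1,2] "some" : N/PP
      [2,3] "built" : PP
    [3,6] NP\N   <B
      [3,5] NP\N   <B
        [3,4] "this" : NP\N
        [4,5] "slowly" : NP\NP
      [5,6] "idea" : NP\NP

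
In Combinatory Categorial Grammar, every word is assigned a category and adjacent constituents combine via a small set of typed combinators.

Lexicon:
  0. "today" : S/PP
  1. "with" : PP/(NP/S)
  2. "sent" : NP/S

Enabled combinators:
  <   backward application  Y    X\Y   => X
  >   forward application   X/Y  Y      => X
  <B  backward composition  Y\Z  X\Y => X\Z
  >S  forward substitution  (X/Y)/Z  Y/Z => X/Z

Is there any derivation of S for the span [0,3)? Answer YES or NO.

YES

[0,3] S   >
  [0,1] "today" : S/PP
  [1,3] PP   >
    [1,2] "with" : PP/(NP/S)
    [2,3] "sent" : NP/S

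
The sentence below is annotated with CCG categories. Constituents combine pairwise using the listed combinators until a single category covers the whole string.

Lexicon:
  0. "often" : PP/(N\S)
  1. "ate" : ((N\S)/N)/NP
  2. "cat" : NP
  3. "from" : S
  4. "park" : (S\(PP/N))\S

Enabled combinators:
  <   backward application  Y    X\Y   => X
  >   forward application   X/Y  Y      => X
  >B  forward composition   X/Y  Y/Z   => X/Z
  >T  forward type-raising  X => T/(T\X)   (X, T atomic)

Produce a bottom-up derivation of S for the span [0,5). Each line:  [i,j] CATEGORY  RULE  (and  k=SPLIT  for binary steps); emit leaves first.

[0,5] S   <
  [0,3] PP/N   >B
    [0,1] "often" : PP/(N\S)
    [1,3] (N\S)/N   >
      [1,2] "ate" : ((N\S)/N)/NP
      [2,3] "cat" : NP
  [3,5] S\(PP/N)   <
    [3,4] "from" : S
    [4,5] "park" : (S\(PP/N))\S

[0,1] PP/(N\S)  lex  "often"
[1,2] ((N\S)/N)/NP  lex  "ate"
[2,3] NP  lex  "cat"
[1,3] (N\S)/N  >  k=2
[0,3] PP/N  >B  k=1
[3,4] S  lex  "from"
[4,5] (S\(PP/N))\S  lex  "park"
[3,5] S\(PP/N)  <  k=4
[0,5] S  <  k=3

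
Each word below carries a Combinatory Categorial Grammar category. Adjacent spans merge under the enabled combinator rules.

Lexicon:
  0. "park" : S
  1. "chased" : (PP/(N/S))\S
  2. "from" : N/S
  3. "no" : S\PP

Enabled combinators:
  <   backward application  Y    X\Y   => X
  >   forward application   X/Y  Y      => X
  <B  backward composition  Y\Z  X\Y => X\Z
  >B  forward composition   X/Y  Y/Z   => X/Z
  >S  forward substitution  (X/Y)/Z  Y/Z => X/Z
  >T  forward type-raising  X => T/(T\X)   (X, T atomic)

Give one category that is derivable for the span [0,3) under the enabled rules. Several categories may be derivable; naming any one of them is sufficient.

[0,4] S   <
  [0,3] PP   >
    [0,2] PP/(N/S)   <
      [0,1] "park" : S
      [1,2] "chased" : (PP/(N/S))\S
    [2,3] "from" : N/S
  [3,4] "no" : S\PP

PP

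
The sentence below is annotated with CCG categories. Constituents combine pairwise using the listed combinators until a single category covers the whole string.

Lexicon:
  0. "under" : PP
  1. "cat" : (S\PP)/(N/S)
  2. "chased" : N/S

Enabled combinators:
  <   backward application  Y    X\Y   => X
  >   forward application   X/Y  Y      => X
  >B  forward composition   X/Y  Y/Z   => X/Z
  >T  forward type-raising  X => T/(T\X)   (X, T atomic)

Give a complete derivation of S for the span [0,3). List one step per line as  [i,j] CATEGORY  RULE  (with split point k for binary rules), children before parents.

[0,1] PP  lex  "under"
[1,2] (S\PP)/(N/S)  lex  "cat"
[2,3] N/S  lex  "chased"
[1,3] S\PP  >  k=2
[0,3] S  <  k=1

[0,3] S   <
  [0,1] "under" : PP
  [1,3] S\PP   >
    [1,2] "cat" : (S\PP)/(N/S)
    [2,3] "chased" : N/S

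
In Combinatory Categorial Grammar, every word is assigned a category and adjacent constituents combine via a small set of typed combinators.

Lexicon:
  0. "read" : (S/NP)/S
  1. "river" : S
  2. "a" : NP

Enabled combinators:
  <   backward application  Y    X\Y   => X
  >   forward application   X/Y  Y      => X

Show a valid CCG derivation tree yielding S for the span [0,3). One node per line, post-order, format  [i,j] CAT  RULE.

[0,3] S   >
  [0,2] S/NP   >
    [0,1] "read" : (S/NP)/S
    [1,2] "river" : S
  [2,3] "a" : NP

[0,1] (S/NP)/S  lex  "read"
[1,2] S  lex  "river"
[0,2] S/NP  >  k=1
[2,3] NP  lex  "a"
[0,3] S  >  k=2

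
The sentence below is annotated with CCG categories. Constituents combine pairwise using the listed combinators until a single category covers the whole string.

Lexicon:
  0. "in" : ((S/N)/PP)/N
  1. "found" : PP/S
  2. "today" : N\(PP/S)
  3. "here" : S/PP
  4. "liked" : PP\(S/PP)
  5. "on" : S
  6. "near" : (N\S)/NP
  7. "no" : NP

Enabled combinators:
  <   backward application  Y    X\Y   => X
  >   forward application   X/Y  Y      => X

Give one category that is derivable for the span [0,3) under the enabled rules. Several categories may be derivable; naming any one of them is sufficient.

[0,8] S   >
  [0,5] S/N   >
    [0,3] (S/N)/PP   >
      [0,1] "in" : ((S/N)/PP)/N
      [1,3] N   <
        [1,2] "found" : PP/S
        [2,3] "today" : N\(PP/S)
    [3,5] PP   <
      [3,4] "here" : S/PP
      [4,5] "liked" : PP\(S/PP)
  [5,8] N   <
    [5,6] "on" : S
    [6,8] N\S   >
      [6,7] "near" : (N\S)/NP
      [7,8] "no" : NP

(S/N)/PP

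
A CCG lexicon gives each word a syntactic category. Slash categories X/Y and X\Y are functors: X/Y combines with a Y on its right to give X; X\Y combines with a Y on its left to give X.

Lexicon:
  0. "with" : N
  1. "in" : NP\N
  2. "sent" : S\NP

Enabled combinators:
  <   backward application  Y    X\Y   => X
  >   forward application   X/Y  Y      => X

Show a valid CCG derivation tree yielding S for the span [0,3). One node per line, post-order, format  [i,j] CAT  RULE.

[0,1] N  lex  "with"
[1,2] NP\N  lex  "in"
[0,2] NP  <  k=1
[2,3] S\NP  lex  "sent"
[0,3] S  <  k=2

[0,3] S   <
  [0,2] NP   <
    [0,1] "with" : N
    [1,2] "in" : NP\N
  [2,3] "sent" : S\NP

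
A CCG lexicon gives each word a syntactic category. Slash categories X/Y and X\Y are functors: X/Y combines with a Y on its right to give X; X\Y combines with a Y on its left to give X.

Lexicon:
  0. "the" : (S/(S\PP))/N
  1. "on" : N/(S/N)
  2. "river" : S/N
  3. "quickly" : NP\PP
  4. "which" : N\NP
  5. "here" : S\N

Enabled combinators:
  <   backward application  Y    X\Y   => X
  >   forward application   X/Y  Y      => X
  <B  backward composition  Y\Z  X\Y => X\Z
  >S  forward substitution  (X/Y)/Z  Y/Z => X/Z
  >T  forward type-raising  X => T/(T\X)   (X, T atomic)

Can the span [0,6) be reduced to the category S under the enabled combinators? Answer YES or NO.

YES

[0,6] S   >
  [0,3] S/(S\PP)   >
    [0,1] "the" : (S/(S\PP))/N
    [1,3] N   >
      [1,2] "on" : N/(S/N)
      [2,3] "river" : S/N
  [3,6] S\PP   <B
    [3,4] "quickly" : NP\PP
    [4,6] S\NP   <B
      [4,5] "which" : N\NP
      [5,6] "here" : S\N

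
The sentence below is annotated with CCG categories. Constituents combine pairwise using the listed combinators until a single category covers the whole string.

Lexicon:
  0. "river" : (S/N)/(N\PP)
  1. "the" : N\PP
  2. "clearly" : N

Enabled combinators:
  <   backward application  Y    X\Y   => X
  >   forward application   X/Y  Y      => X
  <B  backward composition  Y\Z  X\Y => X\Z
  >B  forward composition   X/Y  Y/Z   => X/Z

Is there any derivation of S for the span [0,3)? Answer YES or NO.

[0,3] S   >
  [0,2] S/N   >
    [0,1] "river" : (S/N)/(N\PP)
    [1,2] "the" : N\PP
  [2,3] "clearly" : N

YES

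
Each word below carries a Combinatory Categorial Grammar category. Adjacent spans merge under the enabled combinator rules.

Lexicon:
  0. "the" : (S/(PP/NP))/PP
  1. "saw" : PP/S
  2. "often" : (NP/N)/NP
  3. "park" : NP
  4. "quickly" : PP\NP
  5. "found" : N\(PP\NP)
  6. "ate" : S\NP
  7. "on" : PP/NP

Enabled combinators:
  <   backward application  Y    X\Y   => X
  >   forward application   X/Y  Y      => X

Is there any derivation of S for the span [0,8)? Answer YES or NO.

[0,8] S   >
  [0,7] S/(PP/NP)   >
    [0,1] "the" : (S/(PP/NP))/PP
    [1,7] PP   >
      [1,2] "saw" : PP/S
      [2,7] S   <
        [2,6] NP   >
          [2,4] NP/N   >
            [2,3] "often" : (NP/N)/NP
            [3,4] "park" : NP
          [4,6] N   <
            [4,5] "quickly" : PP\NP
            [5,6] "found" : N\(PP\NP)
        [6,7] "ate" : S\NP
  [7,8] "on" : PP/NP

YES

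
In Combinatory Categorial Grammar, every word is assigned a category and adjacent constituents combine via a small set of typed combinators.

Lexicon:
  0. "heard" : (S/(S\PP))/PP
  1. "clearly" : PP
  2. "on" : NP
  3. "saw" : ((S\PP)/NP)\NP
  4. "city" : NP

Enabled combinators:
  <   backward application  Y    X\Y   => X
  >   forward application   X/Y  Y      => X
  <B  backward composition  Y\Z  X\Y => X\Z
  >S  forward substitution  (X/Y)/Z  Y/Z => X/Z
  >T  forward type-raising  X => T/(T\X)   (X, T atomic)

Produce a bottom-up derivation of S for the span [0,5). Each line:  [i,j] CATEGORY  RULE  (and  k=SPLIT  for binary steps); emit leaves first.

[0,1] (S/(S\PP))/PP  lex  "heard"
[1,2] PP  lex  "clearly"
[0,2] S/(S\PP)  >  k=1
[2,3] NP  lex  "on"
[3,4] ((S\PP)/NP)\NP  lex  "saw"
[2,4] (S\PP)/NP  <  k=3
[4,5] NP  lex  "city"
[2,5] S\PP  >  k=4
[0,5] S  >  k=2

[0,5] S   >
  [0,2] S/(S\PP)   >
    [0,1] "heard" : (S/(S\PP))/PP
    [1,2] "clearly" : PP
  [2,5] S\PP   >
    [2,4] (S\PP)/NP   <
      [2,3] "on" : NP
      [3,4] "saw" : ((S\PP)/NP)\NP
    [4,5] "city" : NP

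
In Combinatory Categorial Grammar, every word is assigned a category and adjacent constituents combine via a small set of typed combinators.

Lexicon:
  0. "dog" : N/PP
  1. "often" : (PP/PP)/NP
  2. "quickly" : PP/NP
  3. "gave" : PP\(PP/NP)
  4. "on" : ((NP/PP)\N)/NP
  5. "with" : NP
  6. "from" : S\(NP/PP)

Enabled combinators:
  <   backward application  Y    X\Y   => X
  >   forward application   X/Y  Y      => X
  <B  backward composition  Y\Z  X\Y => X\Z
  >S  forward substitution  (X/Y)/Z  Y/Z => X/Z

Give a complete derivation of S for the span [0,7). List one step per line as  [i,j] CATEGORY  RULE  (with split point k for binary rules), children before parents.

[0,7] S   <
  [0,4] N   >
    [0,1] "dog" : N/PP
    [1,4] PP   <
      [1,3] PP/NP   >S
        [1,2] "often" : (PP/PP)/NP
        [2,3] "quickly" : PP/NP
      [3,4] "gave" : PP\(PP/NP)
  [4,7] S\N   <B
    [4,6] (NP/PP)\N   >
      [4,5] "on" : ((NP/PP)\N)/NP
      [5,6] "with" : NP
    [6,7] "from" : S\(NP/PP)

[0,1] N/PP  lex  "dog"
[1,2] (PP/PP)/NP  lex  "often"
[2,3] PP/NP  lex  "quickly"
[1,3] PP/NP  >S  k=2
[3,4] PP\(PP/NP)  lex  "gave"
[1,4] PP  <  k=3
[0,4] N  >  k=1
[4,5] ((NP/PP)\N)/NP  lex  "on"
[5,6] NP  lex  "with"
[4,6] (NP/PP)\N  >  k=5
[6,7] S\(NP/PP)  lex  "from"
[4,7] S\N  <B  k=6
[0,7] S  <  k=4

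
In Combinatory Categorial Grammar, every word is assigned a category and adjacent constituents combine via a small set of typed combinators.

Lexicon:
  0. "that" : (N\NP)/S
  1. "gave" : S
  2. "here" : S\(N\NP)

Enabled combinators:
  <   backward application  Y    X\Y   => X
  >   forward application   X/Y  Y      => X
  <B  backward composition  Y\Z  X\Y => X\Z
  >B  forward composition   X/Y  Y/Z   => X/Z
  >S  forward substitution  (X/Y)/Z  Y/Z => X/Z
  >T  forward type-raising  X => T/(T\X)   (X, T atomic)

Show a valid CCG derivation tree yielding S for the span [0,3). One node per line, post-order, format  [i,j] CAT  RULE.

[0,1] (N\NP)/S  lex  "that"
[1,2] S  lex  "gave"
[0,2] N\NP  >  k=1
[2,3] S\(N\NP)  lex  "here"
[0,3] S  <  k=2

[0,3] S   <
  [0,2] N\NP   >
    [0,1] "that" : (N\NP)/S
    [1,2] "gave" : S
  [2,3] "here" : S\(N\NP)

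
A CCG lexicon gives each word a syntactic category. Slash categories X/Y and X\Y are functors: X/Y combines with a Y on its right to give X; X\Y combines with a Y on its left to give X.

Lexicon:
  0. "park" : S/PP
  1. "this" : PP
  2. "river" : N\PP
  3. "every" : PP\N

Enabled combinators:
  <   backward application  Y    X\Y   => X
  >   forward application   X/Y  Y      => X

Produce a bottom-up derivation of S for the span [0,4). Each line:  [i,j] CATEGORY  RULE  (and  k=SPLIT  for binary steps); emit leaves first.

[0,1] S/PP  lex  "park"
[1,2] PP  lex  "this"
[2,3] N\PP  lex  "river"
[1,3] N  <  k=2
[3,4] PP\N  lex  "every"
[1,4] PP  <  k=3
[0,4] S  >  k=1

[0,4] S   >
  [0,1] "park" : S/PP
  [1,4] PP   <
    [1,3] N   <
      [1,2] "this" : PP
      [2,3] "river" : N\PP
    [3,4] "every" : PP\N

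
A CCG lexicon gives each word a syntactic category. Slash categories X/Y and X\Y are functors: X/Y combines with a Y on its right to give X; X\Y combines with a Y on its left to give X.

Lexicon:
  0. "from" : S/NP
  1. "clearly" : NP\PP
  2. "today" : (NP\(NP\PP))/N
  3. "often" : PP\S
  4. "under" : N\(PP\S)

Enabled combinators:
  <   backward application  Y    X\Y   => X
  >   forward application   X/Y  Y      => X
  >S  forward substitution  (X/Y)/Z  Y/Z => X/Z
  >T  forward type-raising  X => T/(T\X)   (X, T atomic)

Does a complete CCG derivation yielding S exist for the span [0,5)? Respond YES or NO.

YES

[0,5] S   >
  [0,1] "from" : S/NP
  [1,5] NP   <
    [1,2] "clearly" : NP\PP
    [2,5] NP\(NP\PP)   >
      [2,3] "today" : (NP\(NP\PP))/N
      [3,5] N   <
        [3,4] "often" : PP\S
        [4,5] "under" : N\(PP\S)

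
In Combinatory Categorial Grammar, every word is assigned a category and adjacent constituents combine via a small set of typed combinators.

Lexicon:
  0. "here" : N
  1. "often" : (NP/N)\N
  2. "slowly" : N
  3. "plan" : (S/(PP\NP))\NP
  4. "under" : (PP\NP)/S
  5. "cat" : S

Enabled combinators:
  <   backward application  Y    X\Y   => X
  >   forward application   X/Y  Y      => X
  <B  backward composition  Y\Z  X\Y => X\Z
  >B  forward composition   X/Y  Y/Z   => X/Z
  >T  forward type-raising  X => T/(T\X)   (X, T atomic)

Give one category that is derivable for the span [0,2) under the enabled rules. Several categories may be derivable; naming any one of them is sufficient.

[0,6] S   >
  [0,4] S/(PP\NP)   <
    [0,3] NP   >
      [0,2] NP/N   <
        [0,1] "here" : N
        [1,2] "often" : (NP/N)\N
      [2,3] "slowly" : N
    [3,4] "plan" : (S/(PP\NP))\NP
  [4,6] PP\NP   >
    [4,5] "under" : (PP\NP)/S
    [5,6] "cat" : S

NP/N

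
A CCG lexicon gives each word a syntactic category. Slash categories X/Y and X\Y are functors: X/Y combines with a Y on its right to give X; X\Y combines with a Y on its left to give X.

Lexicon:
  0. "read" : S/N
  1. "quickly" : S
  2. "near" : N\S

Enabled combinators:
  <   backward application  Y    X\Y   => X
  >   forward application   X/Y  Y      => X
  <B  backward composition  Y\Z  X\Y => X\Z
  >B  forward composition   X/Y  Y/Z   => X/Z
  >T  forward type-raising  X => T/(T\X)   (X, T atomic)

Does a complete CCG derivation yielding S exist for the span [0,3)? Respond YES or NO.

[0,3] S   >
  [0,1] "read" : S/N
  [1,3] N   >
    [1,2] N/(N\S)   >T
      [1,2] "quickly" : S
    [2,3] "near" : N\S

YES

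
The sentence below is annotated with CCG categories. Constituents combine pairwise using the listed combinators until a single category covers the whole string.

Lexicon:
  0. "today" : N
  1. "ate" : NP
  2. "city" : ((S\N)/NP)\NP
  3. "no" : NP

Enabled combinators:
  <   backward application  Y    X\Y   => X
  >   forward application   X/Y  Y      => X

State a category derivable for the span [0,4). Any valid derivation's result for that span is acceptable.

S

[0,4] S   <
  [0,1] "today" : N
  [1,4] S\N   >
    [1,3] (S\N)/NP   <
      [1,2] "ate" : NP
      [2,3] "city" : ((S\N)/NP)\NP
    [3,4] "no" : NP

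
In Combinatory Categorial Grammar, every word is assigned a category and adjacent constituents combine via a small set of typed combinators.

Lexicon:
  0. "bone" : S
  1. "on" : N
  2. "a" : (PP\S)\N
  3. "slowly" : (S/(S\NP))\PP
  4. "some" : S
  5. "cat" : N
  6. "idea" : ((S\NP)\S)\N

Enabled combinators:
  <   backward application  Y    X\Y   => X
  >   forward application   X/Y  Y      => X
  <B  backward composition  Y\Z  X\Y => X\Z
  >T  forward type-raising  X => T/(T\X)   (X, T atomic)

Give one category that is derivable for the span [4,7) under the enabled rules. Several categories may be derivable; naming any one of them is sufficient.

[0,7] S   >
  [0,4] S/(S\NP)   <
    [0,3] PP   <
      [0,1] "bone" : S
      [1,3] PP\S   <
        [1,2] "on" : N
        [2,3] "a" : (PP\S)\N
    [3,4] "slowly" : (S/(S\NP))\PP
  [4,7] S\NP   <
    [4,5] "some" : S
    [5,7] (S\NP)\S   <
      [5,6] "cat" : N
      [6,7] "idea" : ((S\NP)\S)\N

S\NP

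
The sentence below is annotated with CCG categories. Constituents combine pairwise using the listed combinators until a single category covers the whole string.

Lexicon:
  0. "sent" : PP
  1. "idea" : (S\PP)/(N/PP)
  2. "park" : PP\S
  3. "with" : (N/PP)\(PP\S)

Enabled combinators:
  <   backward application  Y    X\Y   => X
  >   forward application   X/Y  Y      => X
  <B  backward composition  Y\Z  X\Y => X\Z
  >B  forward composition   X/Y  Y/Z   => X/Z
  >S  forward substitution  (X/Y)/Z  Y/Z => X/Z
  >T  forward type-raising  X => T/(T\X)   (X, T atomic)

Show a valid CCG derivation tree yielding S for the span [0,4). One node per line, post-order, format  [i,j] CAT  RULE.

[0,1] PP  lex  "sent"
[1,2] (S\PP)/(N/PP)  lex  "idea"
[2,3] PP\S  lex  "park"
[3,4] (N/PP)\(PP\S)  lex  "with"
[2,4] N/PP  <  k=3
[1,4] S\PP  >  k=2
[0,4] S  <  k=1

[0,4] S   <
  [0,1] "sent" : PP
  [1,4] S\PP   >
    [1,2] "idea" : (S\PP)/(N/PP)
    [2,4] N/PP   <
      [2,3] "park" : PP\S
      [3,4] "with" : (N/PP)\(PP\S)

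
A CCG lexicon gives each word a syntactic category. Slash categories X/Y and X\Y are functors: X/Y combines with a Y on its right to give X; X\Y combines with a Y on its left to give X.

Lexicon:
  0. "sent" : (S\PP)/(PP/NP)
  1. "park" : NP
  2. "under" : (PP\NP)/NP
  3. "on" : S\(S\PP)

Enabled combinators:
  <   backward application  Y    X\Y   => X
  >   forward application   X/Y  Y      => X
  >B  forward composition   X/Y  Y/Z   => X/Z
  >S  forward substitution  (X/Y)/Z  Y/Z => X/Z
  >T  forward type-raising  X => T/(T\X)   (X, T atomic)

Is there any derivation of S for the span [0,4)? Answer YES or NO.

YES

[0,4] S   <
  [0,3] S\PP   >
    [0,1] "sent" : (S\PP)/(PP/NP)
    [1,3] PP/NP   >B
      [1,2] PP/(PP\NP)   >T
        [1,2] "park" : NP
      [2,3] "under" : (PP\NP)/NP
  [3,4] "on" : S\(S\PP)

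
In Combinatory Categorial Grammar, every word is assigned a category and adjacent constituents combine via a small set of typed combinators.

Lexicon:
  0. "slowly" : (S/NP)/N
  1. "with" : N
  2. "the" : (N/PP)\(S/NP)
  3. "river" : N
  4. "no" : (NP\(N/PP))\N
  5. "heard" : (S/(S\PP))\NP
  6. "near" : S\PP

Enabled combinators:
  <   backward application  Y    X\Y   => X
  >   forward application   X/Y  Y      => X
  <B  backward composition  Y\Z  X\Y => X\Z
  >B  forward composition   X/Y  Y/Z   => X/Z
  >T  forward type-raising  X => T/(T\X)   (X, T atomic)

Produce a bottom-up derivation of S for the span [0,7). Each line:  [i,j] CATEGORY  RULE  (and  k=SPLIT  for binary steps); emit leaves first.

[0,7] S   >
  [0,6] S/(S\PP)   <
    [0,5] NP   <
      [0,3] N/PP   <
        [0,2] S/NP   >
          [0,1] "slowly" : (S/NP)/N
          [1,2] "with" : N
        [2,3] "the" : (N/PP)\(S/NP)
      [3,5] NP\(N/PP)   <
        [3,4] "river" : N
        [4,5] "no" : (NP\(N/PP))\N
    [5,6] "heard" : (S/(S\PP))\NP
  [6,7] "near" : S\PP

[0,1] (S/NP)/N  lex  "slowly"
[1,2] N  lex  "with"
[0,2] S/NP  >  k=1
[2,3] (N/PP)\(S/NP)  lex  "the"
[0,3] N/PP  <  k=2
[3,4] N  lex  "river"
[4,5] (NP\(N/PP))\N  lex  "no"
[3,5] NP\(N/PP)  <  k=4
[0,5] NP  <  k=3
[5,6] (S/(S\PP))\NP  lex  "heard"
[0,6] S/(S\PP)  <  k=5
[6,7] S\PP  lex  "near"
[0,7] S  >  k=6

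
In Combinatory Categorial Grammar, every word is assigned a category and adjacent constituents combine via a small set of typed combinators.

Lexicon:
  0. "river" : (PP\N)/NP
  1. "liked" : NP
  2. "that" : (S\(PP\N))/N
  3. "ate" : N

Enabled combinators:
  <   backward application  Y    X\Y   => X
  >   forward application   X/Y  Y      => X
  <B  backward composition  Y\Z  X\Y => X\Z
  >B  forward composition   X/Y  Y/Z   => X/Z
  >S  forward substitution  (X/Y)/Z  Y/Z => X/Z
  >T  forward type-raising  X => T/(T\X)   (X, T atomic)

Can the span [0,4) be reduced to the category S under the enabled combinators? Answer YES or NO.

[0,4] S   <
  [0,2] PP\N   >
    [0,1] "river" : (PP\N)/NP
    [1,2] "liked" : NP
  [2,4] S\(PP\N)   >
    [2,3] "that" : (S\(PP\N))/N
    [3,4] "ate" : N

YES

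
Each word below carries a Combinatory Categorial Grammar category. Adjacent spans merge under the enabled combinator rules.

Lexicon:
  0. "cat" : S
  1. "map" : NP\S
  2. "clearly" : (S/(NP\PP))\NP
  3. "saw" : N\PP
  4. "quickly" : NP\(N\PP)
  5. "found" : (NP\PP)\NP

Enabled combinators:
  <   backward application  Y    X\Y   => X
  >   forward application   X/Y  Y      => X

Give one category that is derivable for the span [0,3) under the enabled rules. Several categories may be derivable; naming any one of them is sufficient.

S/(NP\PP)

[0,6] S   >
  [0,3] S/(NP\PP)   <
    [0,2] NP   <
      [0,1] "cat" : S
      [1,2] "map" : NP\S
    [2,3] "clearly" : (S/(NP\PP))\NP
  [3,6] NP\PP   <
    [3,5] NP   <
      [3,4] "saw" : N\PP
      [4,5] "quickly" : NP\(N\PP)
    [5,6] "found" : (NP\PP)\NP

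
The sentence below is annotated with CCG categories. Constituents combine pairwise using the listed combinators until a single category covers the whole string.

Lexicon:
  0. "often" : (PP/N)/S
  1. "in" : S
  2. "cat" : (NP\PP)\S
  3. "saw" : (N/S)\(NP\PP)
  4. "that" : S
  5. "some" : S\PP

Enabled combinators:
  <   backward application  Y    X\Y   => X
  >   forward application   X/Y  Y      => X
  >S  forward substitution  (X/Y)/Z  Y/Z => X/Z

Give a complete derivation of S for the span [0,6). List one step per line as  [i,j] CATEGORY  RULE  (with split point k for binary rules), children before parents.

[0,1] (PP/N)/S  lex  "often"
[1,2] S  lex  "in"
[2,3] (NP\PP)\S  lex  "cat"
[1,3] NP\PP  <  k=2
[3,4] (N/S)\(NP\PP)  lex  "saw"
[1,4] N/S  <  k=3
[0,4] PP/S  >S  k=1
[4,5] S  lex  "that"
[0,5] PP  >  k=4
[5,6] S\PP  lex  "some"
[0,6] S  <  k=5

[0,6] S   <
  [0,5] PP   >
    [0,4] PP/S   >S
      [0,1] "often" : (PP/N)/S
      [1,4] N/S   <
        [1,3] NP\PP   <
          [1,2] "in" : S
          [2,3] "cat" : (NP\PP)\S
        [3,4] "saw" : (N/S)\(NP\PP)
    [4,5] "that" : S
  [5,6] "some" : S\PP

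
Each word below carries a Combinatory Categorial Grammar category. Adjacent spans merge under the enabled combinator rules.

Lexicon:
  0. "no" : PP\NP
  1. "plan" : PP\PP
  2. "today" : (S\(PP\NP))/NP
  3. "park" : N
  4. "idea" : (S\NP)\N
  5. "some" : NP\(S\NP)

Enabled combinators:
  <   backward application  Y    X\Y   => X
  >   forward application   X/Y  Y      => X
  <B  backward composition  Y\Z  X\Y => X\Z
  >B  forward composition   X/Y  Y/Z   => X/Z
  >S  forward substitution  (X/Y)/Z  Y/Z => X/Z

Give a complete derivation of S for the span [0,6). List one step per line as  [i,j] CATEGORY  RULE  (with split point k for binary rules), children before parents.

[0,1] PP\NP  lex  "no"
[1,2] PP\PP  lex  "plan"
[0,2] PP\NP  <B  k=1
[2,3] (S\(PP\NP))/NP  lex  "today"
[3,4] N  lex  "park"
[4,5] (S\NP)\N  lex  "idea"
[3,5] S\NP  <  k=4
[5,6] NP\(S\NP)  lex  "some"
[3,6] NP  <  k=5
[2,6] S\(PP\NP)  >  k=3
[0,6] S  <  k=2

[0,6] S   <
  [0,2] PP\NP   <B
    [0,1] "no" : PP\NP
    [1,2] "plan" : PP\PP
  [2,6] S\(PP\NP)   >
    [2,3] "today" : (S\(PP\NP))/NP
    [3,6] NP   <
      [3,5] S\NP   <
        [3,4] "park" : N
        [4,5] "idea" : (S\NP)\N
      [5,6] "some" : NP\(S\NP)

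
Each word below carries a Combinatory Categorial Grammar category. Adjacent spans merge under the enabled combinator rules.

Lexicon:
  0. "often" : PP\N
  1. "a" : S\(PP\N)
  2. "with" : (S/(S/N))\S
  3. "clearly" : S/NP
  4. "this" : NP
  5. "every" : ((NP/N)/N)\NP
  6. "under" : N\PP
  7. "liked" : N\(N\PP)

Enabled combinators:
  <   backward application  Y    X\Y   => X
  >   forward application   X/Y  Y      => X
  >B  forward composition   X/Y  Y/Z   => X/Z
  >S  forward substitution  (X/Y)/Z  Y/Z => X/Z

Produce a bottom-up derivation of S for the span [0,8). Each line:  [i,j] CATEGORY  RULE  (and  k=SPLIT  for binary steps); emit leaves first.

[0,8] S   >
  [0,3] S/(S/N)   <
    [0,2] S   <
      [0,1] "often" : PP\N
      [1,2] "a" : S\(PP\N)
    [2,3] "with" : (S/(S/N))\S
  [3,8] S/N   >B
    [3,4] "clearly" : S/NP
    [4,8] NP/N   >
      [4,6] (NP/N)/N   <
        [4,5] "this" : NP
        [5,6] "every" : ((NP/N)/N)\NP
      [6,8] N   <
        [6,7] "under" : N\PP
        [7,8] "liked" : N\(N\PP)

[0,1] PP\N  lex  "often"
[1,2] S\(PP\N)  lex  "a"
[0,2] S  <  k=1
[2,3] (S/(S/N))\S  lex  "with"
[0,3] S/(S/N)  <  k=2
[3,4] S/NP  lex  "clearly"
[4,5] NP  lex  "this"
[5,6] ((NP/N)/N)\NP  lex  "every"
[4,6] (NP/N)/N  <  k=5
[6,7] N\PP  lex  "under"
[7,8] N\(N\PP)  lex  "liked"
[6,8] N  <  k=7
[4,8] NP/N  >  k=6
[3,8] S/N  >B  k=4
[0,8] S  >  k=3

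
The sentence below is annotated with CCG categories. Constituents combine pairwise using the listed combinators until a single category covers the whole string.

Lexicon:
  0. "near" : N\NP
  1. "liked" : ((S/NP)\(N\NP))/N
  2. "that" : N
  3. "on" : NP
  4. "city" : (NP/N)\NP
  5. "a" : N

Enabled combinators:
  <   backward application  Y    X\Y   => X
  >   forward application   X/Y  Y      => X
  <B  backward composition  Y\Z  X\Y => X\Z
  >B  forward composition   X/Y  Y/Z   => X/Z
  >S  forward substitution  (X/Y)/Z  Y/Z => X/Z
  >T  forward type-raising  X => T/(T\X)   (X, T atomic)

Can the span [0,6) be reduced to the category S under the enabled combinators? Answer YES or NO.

[0,6] S   >
  [0,3] S/NP   <
    [0,1] "near" : N\NP
    [1,3] (S/NP)\(N\NP)   >
      [1,2] "liked" : ((S/NP)\(N\NP))/N
      [2,3] "that" : N
  [3,6] NP   >
    [3,5] NP/N   <
      [3,4] "on" : NP
      [4,5] "city" : (NP/N)\NP
    [5,6] "a" : N

YES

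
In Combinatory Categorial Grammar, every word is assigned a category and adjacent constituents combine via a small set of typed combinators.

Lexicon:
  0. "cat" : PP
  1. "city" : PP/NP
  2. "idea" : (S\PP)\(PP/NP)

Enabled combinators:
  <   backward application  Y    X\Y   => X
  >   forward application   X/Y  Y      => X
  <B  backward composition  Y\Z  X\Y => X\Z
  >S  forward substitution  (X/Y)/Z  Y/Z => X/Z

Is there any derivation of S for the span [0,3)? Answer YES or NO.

YES

[0,3] S   <
  [0,1] "cat" : PP
  [1,3] S\PP   <
    [1,2] "city" : PP/NP
    [2,3] "idea" : (S\PP)\(PP/NP)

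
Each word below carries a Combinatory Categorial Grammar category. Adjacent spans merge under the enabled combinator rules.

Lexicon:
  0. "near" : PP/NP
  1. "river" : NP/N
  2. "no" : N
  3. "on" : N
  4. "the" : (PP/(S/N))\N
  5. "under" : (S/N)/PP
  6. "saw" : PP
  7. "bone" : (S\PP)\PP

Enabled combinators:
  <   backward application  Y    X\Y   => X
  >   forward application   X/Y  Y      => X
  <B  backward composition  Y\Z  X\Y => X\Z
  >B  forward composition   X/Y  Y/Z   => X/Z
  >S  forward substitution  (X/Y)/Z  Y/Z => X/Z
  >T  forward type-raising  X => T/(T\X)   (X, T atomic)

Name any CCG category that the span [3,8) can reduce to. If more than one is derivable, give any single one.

[0,8] S   <
  [0,3] PP   >
    [0,2] PP/N   >B
      [0,1] "near" : PP/NP
      [1,2] "river" : NP/N
    [2,3] "no" : N
  [3,8] S\PP   <
    [3,7] PP   >
      [3,5] PP/(S/N)   <
        [3,4] "on" : N
        [4,5] "the" : (PP/(S/N))\N
      [5,7] S/N   >
        [5,6] "under" : (S/N)/PP
        [6,7] "saw" : PP
    [7,8] "bone" : (S\PP)\PP

S\PP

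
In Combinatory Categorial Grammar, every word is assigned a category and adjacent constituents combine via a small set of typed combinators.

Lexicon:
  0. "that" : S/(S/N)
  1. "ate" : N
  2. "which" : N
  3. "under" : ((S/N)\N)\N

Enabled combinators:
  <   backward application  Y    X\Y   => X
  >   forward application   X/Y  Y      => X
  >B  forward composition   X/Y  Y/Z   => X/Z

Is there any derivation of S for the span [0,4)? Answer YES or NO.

[0,4] S   >
  [0,1] "that" : S/(S/N)
  [1,4] S/N   <
    [1,2] "ate" : N
    [2,4] (S/N)\N   <
      [2,3] "which" : N
      [3,4] "under" : ((S/N)\N)\N

YES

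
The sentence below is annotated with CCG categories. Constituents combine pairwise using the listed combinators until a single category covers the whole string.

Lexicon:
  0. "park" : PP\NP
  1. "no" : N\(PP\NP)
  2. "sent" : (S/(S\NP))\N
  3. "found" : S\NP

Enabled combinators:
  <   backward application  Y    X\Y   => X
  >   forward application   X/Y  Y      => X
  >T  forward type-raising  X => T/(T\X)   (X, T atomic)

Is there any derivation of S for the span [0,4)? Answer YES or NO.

[0,4] S   >
  [0,3] S/(S\NP)   <
    [0,2] N   <
      [0,1] "park" : PP\NP
      [1,2] "no" : N\(PP\NP)
    [2,3] "sent" : (S/(S\NP))\N
  [3,4] "found" : S\NP

YES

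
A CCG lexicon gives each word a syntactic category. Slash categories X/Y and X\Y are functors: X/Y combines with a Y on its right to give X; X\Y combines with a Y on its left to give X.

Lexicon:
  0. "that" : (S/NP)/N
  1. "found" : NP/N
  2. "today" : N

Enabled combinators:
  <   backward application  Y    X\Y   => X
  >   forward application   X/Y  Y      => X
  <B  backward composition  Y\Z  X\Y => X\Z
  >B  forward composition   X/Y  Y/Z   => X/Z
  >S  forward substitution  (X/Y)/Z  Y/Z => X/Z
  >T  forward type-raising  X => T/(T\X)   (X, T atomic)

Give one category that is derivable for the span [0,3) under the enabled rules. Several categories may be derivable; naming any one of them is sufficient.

[0,3] S   >
  [0,2] S/N   >S
    [0,1] "that" : (S/NP)/N
    [1,2] "found" : NP/N
  [2,3] "today" : N

S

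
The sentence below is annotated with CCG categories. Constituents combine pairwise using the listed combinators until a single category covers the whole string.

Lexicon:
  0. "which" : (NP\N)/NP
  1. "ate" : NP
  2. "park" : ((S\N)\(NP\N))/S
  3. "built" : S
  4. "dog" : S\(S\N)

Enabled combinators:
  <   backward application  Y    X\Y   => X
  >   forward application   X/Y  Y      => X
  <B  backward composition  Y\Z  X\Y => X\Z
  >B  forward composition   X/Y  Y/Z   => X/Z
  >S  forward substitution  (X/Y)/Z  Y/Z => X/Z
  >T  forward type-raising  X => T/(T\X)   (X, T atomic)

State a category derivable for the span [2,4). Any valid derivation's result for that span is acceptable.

[0,5] S   <
  [0,4] S\N   <
    [0,2] NP\N   >
      [0,1] "which" : (NP\N)/NP
      [1,2] "ate" : NP
    [2,4] (S\N)\(NP\N)   >
      [2,3] "park" : ((S\N)\(NP\N))/S
      [3,4] "built" : S
  [4,5] "dog" : S\(S\N)

(S\N)\(NP\N)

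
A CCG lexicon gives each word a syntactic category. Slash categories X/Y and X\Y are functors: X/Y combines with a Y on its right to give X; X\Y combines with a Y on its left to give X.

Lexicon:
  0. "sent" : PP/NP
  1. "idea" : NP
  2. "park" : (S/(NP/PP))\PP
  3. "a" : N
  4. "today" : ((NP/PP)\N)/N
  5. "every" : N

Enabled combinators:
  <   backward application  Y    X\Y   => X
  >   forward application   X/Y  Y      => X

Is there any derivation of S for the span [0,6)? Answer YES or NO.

[0,6] S   >
  [0,3] S/(NP/PP)   <
    [0,2] PP   >
      [0,1] "sent" : PP/NP
      [1,2] "idea" : NP
    [2,3] "park" : (S/(NP/PP))\PP
  [3,6] NP/PP   <
    [3,4] "a" : N
    [4,6] (NP/PP)\N   >
      [4,5] "today" : ((NP/PP)\N)/N
      [5,6] "every" : N

YES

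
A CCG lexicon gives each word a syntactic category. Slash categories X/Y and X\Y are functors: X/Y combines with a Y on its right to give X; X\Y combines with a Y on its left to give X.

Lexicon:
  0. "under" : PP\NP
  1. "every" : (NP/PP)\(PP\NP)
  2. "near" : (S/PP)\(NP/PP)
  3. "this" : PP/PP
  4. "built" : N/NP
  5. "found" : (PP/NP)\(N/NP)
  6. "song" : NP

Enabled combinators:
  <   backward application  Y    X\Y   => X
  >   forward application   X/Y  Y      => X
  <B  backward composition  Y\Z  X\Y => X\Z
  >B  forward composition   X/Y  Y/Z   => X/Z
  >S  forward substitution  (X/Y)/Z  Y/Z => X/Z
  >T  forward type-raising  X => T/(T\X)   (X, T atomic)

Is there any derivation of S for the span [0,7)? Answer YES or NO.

YES

[0,7] S   >
  [0,4] S/PP   >B
    [0,3] S/PP   <
      [0,2] NP/PP   <
        [0,1] "under" : PP\NP
        [1,2] "every" : (NP/PP)\(PP\NP)
      [2,3] "near" : (S/PP)\(NP/PP)
    [3,4] "this" : PP/PP
  [4,7] PP   >
    [4,6] PP/NP   <
      [4,5] "built" : N/NP
      [5,6] "found" : (PP/NP)\(N/NP)
    [6,7] "song" : NP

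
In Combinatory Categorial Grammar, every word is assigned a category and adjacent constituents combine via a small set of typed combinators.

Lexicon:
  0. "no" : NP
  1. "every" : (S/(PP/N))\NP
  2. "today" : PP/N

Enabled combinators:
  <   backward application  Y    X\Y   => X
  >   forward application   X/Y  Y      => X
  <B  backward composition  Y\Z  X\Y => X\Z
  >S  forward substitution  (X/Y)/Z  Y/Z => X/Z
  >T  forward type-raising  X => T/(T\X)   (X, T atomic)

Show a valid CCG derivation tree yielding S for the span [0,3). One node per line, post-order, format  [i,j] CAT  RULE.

[0,1] NP  lex  "no"
[1,2] (S/(PP/N))\NP  lex  "every"
[0,2] S/(PP/N)  <  k=1
[2,3] PP/N  lex  "today"
[0,3] S  >  k=2

[0,3] S   >
  [0,2] S/(PP/N)   <
    [0,1] "no" : NP
    [1,2] "every" : (S/(PP/N))\NP
  [2,3] "today" : PP/N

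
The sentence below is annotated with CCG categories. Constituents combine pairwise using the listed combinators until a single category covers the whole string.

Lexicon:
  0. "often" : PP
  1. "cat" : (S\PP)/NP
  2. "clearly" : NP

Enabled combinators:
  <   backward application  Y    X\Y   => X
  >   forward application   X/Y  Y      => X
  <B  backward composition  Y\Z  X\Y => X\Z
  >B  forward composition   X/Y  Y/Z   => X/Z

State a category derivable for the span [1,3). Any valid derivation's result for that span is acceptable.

[0,3] S   <
  [0,1] "often" : PP
  [1,3] S\PP   >
    [1,2] "cat" : (S\PP)/NP
    [2,3] "clearly" : NP

S\PP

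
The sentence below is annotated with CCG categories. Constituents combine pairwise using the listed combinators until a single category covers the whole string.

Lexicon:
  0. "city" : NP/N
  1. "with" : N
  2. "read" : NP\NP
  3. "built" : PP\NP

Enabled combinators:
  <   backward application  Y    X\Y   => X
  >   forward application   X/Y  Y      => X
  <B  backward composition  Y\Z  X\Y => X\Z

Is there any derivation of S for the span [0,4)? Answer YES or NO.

NO

NP/N N NP\NP PP\NP
CKY chart[0,4] = {PP}; S ∉ chart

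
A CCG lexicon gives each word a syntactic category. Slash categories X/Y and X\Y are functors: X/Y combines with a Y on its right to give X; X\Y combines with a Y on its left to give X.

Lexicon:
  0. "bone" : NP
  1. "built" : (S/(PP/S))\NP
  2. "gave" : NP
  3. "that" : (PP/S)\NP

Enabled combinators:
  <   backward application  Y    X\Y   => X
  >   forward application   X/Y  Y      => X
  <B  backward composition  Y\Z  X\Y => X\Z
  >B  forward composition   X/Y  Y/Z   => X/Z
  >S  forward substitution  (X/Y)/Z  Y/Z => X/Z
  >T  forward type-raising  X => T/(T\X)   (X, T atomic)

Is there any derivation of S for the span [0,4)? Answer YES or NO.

[0,4] S   >
  [0,2] S/(PP/S)   <
    [0,1] "bone" : NP
    [1,2] "built" : (S/(PP/S))\NP
  [2,4] PP/S   <
    [2,3] "gave" : NP
    [3,4] "that" : (PP/S)\NP

YES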